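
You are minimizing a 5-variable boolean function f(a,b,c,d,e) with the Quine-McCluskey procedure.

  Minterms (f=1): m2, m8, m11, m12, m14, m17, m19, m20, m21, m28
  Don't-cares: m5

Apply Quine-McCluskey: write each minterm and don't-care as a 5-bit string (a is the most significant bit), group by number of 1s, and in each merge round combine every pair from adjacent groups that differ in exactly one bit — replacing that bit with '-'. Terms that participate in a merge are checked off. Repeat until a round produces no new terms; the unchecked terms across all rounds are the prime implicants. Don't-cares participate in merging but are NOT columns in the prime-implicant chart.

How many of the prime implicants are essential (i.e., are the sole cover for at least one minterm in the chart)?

[col 0] 00010, 00101*, 01000*, 01011, 01100*, 01110*, 10001*, 10011*, 10100*, 10101*, 11100*
[col 1] -0101, -1100, 01-00, 011-0, 1-100, 10-01, 100-1, 1010-
Prime implicants: -0101, -1100, 00010, 01-00, 01011, 011-0, 1-100, 10-01, 100-1, 1010-
PI chart (minterm → PIs covering it):
  2 | 00010  (sole → essential)
  8 | 01-00  (sole → essential)
  11 | 01011  (sole → essential)
  12 | -1100,01-00,011-0
  14 | 011-0  (sole → essential)
  17 | 10-01,100-1
  19 | 100-1  (sole → essential)
  20 | 1-100,1010-
  21 | -0101,10-01,1010-
  28 | -1100,1-100
Essential prime implicants: 00010, 01-00, 01011, 011-0, 100-1

5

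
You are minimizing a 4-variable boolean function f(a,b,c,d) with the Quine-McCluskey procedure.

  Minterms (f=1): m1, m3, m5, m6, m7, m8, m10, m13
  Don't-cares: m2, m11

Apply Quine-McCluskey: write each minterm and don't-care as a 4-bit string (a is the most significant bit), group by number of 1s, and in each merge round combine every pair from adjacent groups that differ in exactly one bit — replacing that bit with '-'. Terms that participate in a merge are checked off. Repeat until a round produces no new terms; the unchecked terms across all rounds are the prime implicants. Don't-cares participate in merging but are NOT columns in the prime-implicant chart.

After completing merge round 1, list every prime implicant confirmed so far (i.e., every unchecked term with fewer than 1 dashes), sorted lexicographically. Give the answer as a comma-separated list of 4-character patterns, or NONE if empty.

size-2^0 implicants → 0001(✓)  0010(✓)  0011(✓)  0101(✓)  0110(✓)  0111(✓)  1000(✓)  1010(✓)  1011(✓)  1101(✓)
size-2^1 implicants → -010(✓)  -011(✓)  -101  0-01(✓)  0-10(✓)  0-11(✓)  00-1(✓)  001-(✓)  01-1(✓)  011-(✓)  10-0  101-(✓)
size-2^2 implicants → -01-  0--1  0-1-
Unchecked terms (primes): -01-, -101, 0--1, 0-1-, 10-0

NONE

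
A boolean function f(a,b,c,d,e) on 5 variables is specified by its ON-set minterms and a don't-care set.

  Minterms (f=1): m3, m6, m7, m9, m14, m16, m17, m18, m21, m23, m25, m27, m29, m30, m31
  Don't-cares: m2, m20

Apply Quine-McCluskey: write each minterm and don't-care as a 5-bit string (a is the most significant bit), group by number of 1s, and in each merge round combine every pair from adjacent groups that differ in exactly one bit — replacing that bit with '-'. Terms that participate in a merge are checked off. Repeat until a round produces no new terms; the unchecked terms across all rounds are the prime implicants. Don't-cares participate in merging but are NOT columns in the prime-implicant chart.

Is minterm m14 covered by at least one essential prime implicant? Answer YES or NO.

NO

size-2^0 implicants → 00010(✓)  00011(✓)  00110(✓)  00111(✓)  01001(✓)  01110(✓)  10000(✓)  10001(✓)  10010(✓)  10100(✓)  10101(✓)  10111(✓)  11001(✓)  11011(✓)  11101(✓)  11110(✓)  11111(✓)
size-2^1 implicants → -0010  -0111  -1001  -1110  0-110  00-10(✓)  00-11(✓)  0001-(✓)  0011-(✓)  1-001(✓)  1-101(✓)  1-111(✓)  10-00(✓)  10-01(✓)  100-0  1000-(✓)  101-1(✓)  1010-(✓)  11-01(✓)  11-11(✓)  110-1(✓)  111-1(✓)  1111-
size-2^2 implicants → 00-1-  1--01  1-1-1  10-0-  11--1
Unchecked terms (primes): -0010, -0111, -1001, -1110, 0-110, 00-1-, 1--01, 1-1-1, 10-0-, 100-0, 11--1, 1111-
Minterm coverage:
  m3 ⊆ 00-1- [E]
  m6 ⊆ 0-110,00-1-
  m7 ⊆ -0111,00-1-
  m9 ⊆ -1001 [E]
  m14 ⊆ -1110,0-110
  m16 ⊆ 10-0-,100-0
  m17 ⊆ 1--01,10-0-
  m18 ⊆ -0010,100-0
  m21 ⊆ 1--01,1-1-1,10-0-
  m23 ⊆ -0111,1-1-1
  m25 ⊆ -1001,1--01,11--1
  m27 ⊆ 11--1 [E]
  m29 ⊆ 1--01,1-1-1,11--1
  m30 ⊆ -1110,1111-
  m31 ⊆ 1-1-1,11--1,1111-
E = {-1001, 00-1-, 11--1}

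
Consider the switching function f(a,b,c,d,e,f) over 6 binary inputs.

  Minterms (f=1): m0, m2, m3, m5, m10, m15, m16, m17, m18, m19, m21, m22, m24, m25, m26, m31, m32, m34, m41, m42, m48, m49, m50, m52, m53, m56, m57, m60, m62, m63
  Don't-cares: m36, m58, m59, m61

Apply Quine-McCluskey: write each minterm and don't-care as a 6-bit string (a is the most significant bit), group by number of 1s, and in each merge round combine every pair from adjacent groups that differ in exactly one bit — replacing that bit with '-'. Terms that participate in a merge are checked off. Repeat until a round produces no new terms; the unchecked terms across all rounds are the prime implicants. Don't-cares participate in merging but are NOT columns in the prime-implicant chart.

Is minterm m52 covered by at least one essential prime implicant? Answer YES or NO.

NO

size-2^0 implicants → 000000(✓)  000010(✓)  000011(✓)  000101(✓)  001010(✓)  001111(✓)  010000(✓)  010001(✓)  010010(✓)  010011(✓)  010101(✓)  010110(✓)  011000(✓)  011001(✓)  011010(✓)  011111(✓)  100000(✓)  100010(✓)  100100(✓)  101001(✓)  101010(✓)  110000(✓)  110001(✓)  110010(✓)  110100(✓)  110101(✓)  111000(✓)  111001(✓)  111010(✓)  111011(✓)  111100(✓)  111101(✓)  111110(✓)  111111(✓)
size-2^1 implicants → -00000(✓)  -00010(✓)  -01010(✓)  -10000(✓)  -10001(✓)  -10010(✓)  -10101(✓)  -11000(✓)  -11001(✓)  -11010(✓)  -11111  0-0000(✓)  0-0010(✓)  0-0011(✓)  0-0101  0-1010(✓)  0-1111  00-010(✓)  0000-0(✓)  00001-(✓)  01-000(✓)  01-001(✓)  01-010(✓)  010-01(✓)  010-10  0100-0(✓)  0100-1(✓)  01000-(✓)  01001-(✓)  0110-0(✓)  01100-(✓)  1-0000(✓)  1-0010(✓)  1-0100(✓)  1-1001  1-1010(✓)  10-010(✓)  100-00(✓)  1000-0(✓)  11-000(✓)  11-001(✓)  11-010(✓)  11-100(✓)  11-101(✓)  110-00(✓)  110-01(✓)  1100-0(✓)  11000-(✓)  11010-(✓)  111-00(✓)  111-01(✓)  111-10(✓)  111-11(✓)  1110-0(✓)  1110-1(✓)  11100-(✓)  11101-(✓)  1111-0(✓)  1111-1(✓)  11110-(✓)  11111-(✓)
size-2^2 implicants → --0000(✓)  --0010(✓)  --1010(✓)  -0-010(✓)  -000-0(✓)  -1-000(✓)  -1-001(✓)  -1-010(✓)  -10-01  -100-0(✓)  -1000-(✓)  -110-0(✓)  -1100-(✓)  0--010(✓)  0-00-0(✓)  0-001-  01-0-0(✓)  01-00-(✓)  0100--  1--010(✓)  1-0-00  1-00-0(✓)  11--00(✓)  11--01(✓)  11-0-0(✓)  11-00-(✓)  11-10-(✓)  110-0-(✓)  111--0(✓)  111--1(✓)  111-0-(✓)  111-1-(✓)  1110--(✓)  1111--(✓)
size-2^3 implicants → ---010  --00-0  -1-0-0  -1-00-  11--0-  111---
Unchecked terms (primes): ---010, --00-0, -1-0-0, -1-00-, -10-01, -11111, 0-001-, 0-0101, 0-1111, 010-10, 0100--, 1-0-00, 1-1001, 11--0-, 111---
Minterm coverage:
  m0 ⊆ --00-0 [E]
  m2 ⊆ ---010,--00-0,0-001-
  m3 ⊆ 0-001- [E]
  m5 ⊆ 0-0101 [E]
  m10 ⊆ ---010 [E]
  m15 ⊆ 0-1111 [E]
  m16 ⊆ --00-0,-1-0-0,-1-00-,0100--
  m17 ⊆ -1-00-,-10-01,0100--
  m18 ⊆ ---010,--00-0,-1-0-0,0-001-,010-10,0100--
  m19 ⊆ 0-001-,0100--
  m21 ⊆ -10-01,0-0101
  m22 ⊆ 010-10 [E]
  m24 ⊆ -1-0-0,-1-00-
  m25 ⊆ -1-00- [E]
  m26 ⊆ ---010,-1-0-0
  m31 ⊆ -11111,0-1111
  m32 ⊆ --00-0,1-0-00
  m34 ⊆ ---010,--00-0
  m41 ⊆ 1-1001 [E]
  m42 ⊆ ---010 [E]
  m48 ⊆ --00-0,-1-0-0,-1-00-,1-0-00,11--0-
  m49 ⊆ -1-00-,-10-01,11--0-
  m50 ⊆ ---010,--00-0,-1-0-0
  m52 ⊆ 1-0-00,11--0-
  m53 ⊆ -10-01,11--0-
  m56 ⊆ -1-0-0,-1-00-,11--0-,111---
  m57 ⊆ -1-00-,1-1001,11--0-,111---
  m60 ⊆ 11--0-,111---
  m62 ⊆ 111--- [E]
  m63 ⊆ -11111,111---
E = {---010, --00-0, -1-00-, 0-001-, 0-0101, 0-1111, 010-10, 1-1001, 111---}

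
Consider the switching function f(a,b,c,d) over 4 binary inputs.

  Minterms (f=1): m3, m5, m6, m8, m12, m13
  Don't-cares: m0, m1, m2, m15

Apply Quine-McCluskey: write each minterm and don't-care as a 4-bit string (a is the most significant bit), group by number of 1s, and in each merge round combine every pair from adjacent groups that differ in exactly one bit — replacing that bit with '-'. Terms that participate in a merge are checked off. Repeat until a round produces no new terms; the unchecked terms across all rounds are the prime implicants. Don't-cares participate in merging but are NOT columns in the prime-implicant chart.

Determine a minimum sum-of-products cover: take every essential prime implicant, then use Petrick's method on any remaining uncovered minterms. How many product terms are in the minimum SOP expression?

Round 0: 0000✓ 0001✓ 0010✓ 0011✓ 0101✓ 0110✓ 1000✓ 1100✓ 1101✓ 1111✓
Round 1: -000 -101 0-01 0-10 00-0✓ 00-1✓ 000-✓ 001-✓ 1-00 11-1 110-
Round 2: 00--
PIs = {-000, -101, 0-01, 0-10, 00--, 1-00, 11-1, 110-}
Coverage chart:
  m3: 00-- ←essential
  m5: -101,0-01
  m6: 0-10 ←essential
  m8: -000,1-00
  m12: 1-00,110-
  m13: -101,11-1,110-
Essential: 0-10, 00--
Petrick residual → -101, 1-00
Min cover (4 terms): bc'd + a'cd' + a'b' + ac'd'

4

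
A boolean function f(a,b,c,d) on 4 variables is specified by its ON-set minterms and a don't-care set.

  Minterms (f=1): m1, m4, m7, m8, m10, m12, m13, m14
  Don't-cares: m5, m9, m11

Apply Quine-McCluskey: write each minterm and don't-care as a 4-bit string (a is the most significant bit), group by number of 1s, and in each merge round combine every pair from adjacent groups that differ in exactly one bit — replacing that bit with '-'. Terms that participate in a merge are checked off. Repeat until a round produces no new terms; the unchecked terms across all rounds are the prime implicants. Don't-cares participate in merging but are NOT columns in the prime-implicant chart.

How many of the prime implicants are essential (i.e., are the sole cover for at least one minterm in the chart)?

4

[col 0] 0001*, 0100*, 0101*, 0111*, 1000*, 1001*, 1010*, 1011*, 1100*, 1101*, 1110*
[col 1] -001*, -100*, -101*, 0-01*, 01-1, 010-*, 1-00*, 1-01*, 1-10*, 10-0*, 10-1*, 100-*, 101-*, 11-0*, 110-*
[col 2] --01, -10-, 1--0, 1-0-, 10--
Prime implicants: --01, -10-, 01-1, 1--0, 1-0-, 10--
PI chart (minterm → PIs covering it):
  1 | --01  (sole → essential)
  4 | -10-  (sole → essential)
  7 | 01-1  (sole → essential)
  8 | 1--0,1-0-,10--
  10 | 1--0,10--
  12 | -10-,1--0,1-0-
  13 | --01,-10-,1-0-
  14 | 1--0  (sole → essential)
Essential prime implicants: --01, -10-, 01-1, 1--0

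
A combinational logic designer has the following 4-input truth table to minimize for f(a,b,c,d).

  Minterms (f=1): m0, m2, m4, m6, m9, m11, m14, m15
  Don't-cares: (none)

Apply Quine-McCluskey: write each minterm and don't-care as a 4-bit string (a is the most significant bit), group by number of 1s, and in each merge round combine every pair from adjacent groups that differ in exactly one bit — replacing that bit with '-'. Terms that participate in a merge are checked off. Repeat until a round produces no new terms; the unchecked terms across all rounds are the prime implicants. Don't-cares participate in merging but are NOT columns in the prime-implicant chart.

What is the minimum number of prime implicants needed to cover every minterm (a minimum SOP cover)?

3

size-2^0 implicants → 0000(✓)  0010(✓)  0100(✓)  0110(✓)  1001(✓)  1011(✓)  1110(✓)  1111(✓)
size-2^1 implicants → -110  0-00(✓)  0-10(✓)  00-0(✓)  01-0(✓)  1-11  10-1  111-
size-2^2 implicants → 0--0
Unchecked terms (primes): -110, 0--0, 1-11, 10-1, 111-
Minterm coverage:
  m0 ⊆ 0--0 [E]
  m2 ⊆ 0--0 [E]
  m4 ⊆ 0--0 [E]
  m6 ⊆ -110,0--0
  m9 ⊆ 10-1 [E]
  m11 ⊆ 1-11,10-1
  m14 ⊆ -110,111-
  m15 ⊆ 1-11,111-
E = {0--0, 10-1}
Petrick residual → 111-
Cover = a'd' + ab'd + abc  |cover|=3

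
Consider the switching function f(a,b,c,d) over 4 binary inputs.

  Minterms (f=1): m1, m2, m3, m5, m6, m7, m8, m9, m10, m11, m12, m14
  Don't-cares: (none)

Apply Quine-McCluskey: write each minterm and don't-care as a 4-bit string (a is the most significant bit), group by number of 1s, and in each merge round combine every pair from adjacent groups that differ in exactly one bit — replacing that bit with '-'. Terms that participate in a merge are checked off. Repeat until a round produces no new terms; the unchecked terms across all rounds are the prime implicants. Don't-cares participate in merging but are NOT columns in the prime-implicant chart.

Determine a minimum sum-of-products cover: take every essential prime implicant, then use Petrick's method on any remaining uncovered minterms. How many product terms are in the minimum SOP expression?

Round 0: 0001✓ 0010✓ 0011✓ 0101✓ 0110✓ 0111✓ 1000✓ 1001✓ 1010✓ 1011✓ 1100✓ 1110✓
Round 1: -001✓ -010✓ -011✓ -110✓ 0-01✓ 0-10✓ 0-11✓ 00-1✓ 001-✓ 01-1✓ 011-✓ 1-00✓ 1-10✓ 10-0✓ 10-1✓ 100-✓ 101-✓ 11-0✓
Round 2: --10 -0-1 -01- 0--1 0-1- 1--0 10--
PIs = {--10, -0-1, -01-, 0--1, 0-1-, 1--0, 10--}
Coverage chart:
  m1: -0-1,0--1
  m2: --10,-01-,0-1-
  m3: -0-1,-01-,0--1,0-1-
  m5: 0--1 ←essential
  m6: --10,0-1-
  m7: 0--1,0-1-
  m8: 1--0,10--
  m9: -0-1,10--
  m10: --10,-01-,1--0,10--
  m11: -0-1,-01-,10--
  m12: 1--0 ←essential
  m14: --10,1--0
Essential: 0--1, 1--0
Petrick residual → --10, -0-1
Min cover (4 terms): cd' + b'd + a'd + ad'

4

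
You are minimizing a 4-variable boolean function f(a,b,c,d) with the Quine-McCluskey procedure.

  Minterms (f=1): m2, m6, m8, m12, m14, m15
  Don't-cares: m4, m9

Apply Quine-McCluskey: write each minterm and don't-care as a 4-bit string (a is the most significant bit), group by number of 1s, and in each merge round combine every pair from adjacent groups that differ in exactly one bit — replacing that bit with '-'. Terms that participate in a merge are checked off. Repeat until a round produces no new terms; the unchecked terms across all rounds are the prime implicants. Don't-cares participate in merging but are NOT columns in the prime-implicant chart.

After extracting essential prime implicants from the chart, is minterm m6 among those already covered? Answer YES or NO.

YES

Round 0: 0010✓ 0100✓ 0110✓ 1000✓ 1001✓ 1100✓ 1110✓ 1111✓
Round 1: -100✓ -110✓ 0-10 01-0✓ 1-00 100- 11-0✓ 111-
Round 2: -1-0
PIs = {-1-0, 0-10, 1-00, 100-, 111-}
Coverage chart:
  m2: 0-10 ←essential
  m6: -1-0,0-10
  m8: 1-00,100-
  m12: -1-0,1-00
  m14: -1-0,111-
  m15: 111- ←essential
Essential: 0-10, 111-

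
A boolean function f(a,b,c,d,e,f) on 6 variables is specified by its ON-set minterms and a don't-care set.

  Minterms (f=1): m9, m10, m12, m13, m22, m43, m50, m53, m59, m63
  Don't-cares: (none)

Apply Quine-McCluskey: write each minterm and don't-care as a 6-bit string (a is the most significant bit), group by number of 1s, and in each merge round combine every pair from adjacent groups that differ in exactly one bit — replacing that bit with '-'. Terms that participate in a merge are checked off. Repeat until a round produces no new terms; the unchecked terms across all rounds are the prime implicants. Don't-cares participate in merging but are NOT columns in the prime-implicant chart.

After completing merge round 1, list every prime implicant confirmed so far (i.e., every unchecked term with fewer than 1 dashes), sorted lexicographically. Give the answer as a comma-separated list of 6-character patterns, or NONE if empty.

[col 0] 001001*, 001010, 001100*, 001101*, 010110, 101011*, 110010, 110101, 111011*, 111111*
[col 1] 001-01, 00110-, 1-1011, 111-11
Prime implicants: 001-01, 001010, 00110-, 010110, 1-1011, 110010, 110101, 111-11

001010, 010110, 110010, 110101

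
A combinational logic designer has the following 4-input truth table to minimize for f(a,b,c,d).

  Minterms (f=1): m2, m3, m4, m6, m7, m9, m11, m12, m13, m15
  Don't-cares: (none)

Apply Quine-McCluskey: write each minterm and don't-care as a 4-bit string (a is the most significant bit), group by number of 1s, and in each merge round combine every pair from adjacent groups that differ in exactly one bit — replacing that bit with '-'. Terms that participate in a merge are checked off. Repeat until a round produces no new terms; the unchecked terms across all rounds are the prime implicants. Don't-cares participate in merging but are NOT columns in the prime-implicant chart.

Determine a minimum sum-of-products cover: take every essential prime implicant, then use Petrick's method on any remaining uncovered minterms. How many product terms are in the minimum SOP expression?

[col 0] 0010*, 0011*, 0100*, 0110*, 0111*, 1001*, 1011*, 1100*, 1101*, 1111*
[col 1] -011*, -100, -111*, 0-10*, 0-11*, 001-*, 01-0, 011-*, 1-01*, 1-11*, 10-1*, 11-1*, 110-
[col 2] --11, 0-1-, 1--1
Prime implicants: --11, -100, 0-1-, 01-0, 1--1, 110-
PI chart (minterm → PIs covering it):
  2 | 0-1-  (sole → essential)
  3 | --11,0-1-
  4 | -100,01-0
  6 | 0-1-,01-0
  7 | --11,0-1-
  9 | 1--1  (sole → essential)
  11 | --11,1--1
  12 | -100,110-
  13 | 1--1,110-
  15 | --11,1--1
Essential prime implicants: 0-1-, 1--1
Petrick residual → -100
Minimum SOP uses 3 PIs: bc'd' + a'c + ad

3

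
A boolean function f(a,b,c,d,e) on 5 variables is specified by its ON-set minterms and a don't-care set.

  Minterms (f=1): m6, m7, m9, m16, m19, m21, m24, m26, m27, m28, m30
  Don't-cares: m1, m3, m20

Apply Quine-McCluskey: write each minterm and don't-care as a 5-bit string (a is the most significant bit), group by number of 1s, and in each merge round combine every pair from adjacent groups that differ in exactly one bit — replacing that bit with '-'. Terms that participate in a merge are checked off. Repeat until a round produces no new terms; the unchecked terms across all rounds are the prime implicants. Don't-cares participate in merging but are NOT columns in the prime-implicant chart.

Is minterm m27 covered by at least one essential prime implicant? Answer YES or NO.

NO

[col 0] 00001*, 00011*, 00110*, 00111*, 01001*, 10000*, 10011*, 10100*, 10101*, 11000*, 11010*, 11011*, 11100*, 11110*
[col 1] -0011, 0-001, 00-11, 000-1, 0011-, 1-000*, 1-011, 1-100*, 10-00*, 1010-, 11-00*, 11-10*, 110-0*, 1101-, 111-0*
[col 2] 1--00, 11--0
Prime implicants: -0011, 0-001, 00-11, 000-1, 0011-, 1--00, 1-011, 1010-, 11--0, 1101-
PI chart (minterm → PIs covering it):
  6 | 0011-  (sole → essential)
  7 | 00-11,0011-
  9 | 0-001  (sole → essential)
  16 | 1--00  (sole → essential)
  19 | -0011,1-011
  21 | 1010-  (sole → essential)
  24 | 1--00,11--0
  26 | 11--0,1101-
  27 | 1-011,1101-
  28 | 1--00,11--0
  30 | 11--0  (sole → essential)
Essential prime implicants: 0-001, 0011-, 1--00, 1010-, 11--0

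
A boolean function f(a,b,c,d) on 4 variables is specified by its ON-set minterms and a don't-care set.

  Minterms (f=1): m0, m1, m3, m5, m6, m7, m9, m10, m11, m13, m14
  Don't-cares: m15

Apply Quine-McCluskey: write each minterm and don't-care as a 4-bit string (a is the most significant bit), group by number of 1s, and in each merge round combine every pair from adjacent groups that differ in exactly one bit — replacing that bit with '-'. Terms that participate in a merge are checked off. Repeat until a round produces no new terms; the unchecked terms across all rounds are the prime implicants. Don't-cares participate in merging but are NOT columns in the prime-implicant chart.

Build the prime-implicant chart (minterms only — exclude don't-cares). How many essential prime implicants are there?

size-2^0 implicants → 0000(✓)  0001(✓)  0011(✓)  0101(✓)  0110(✓)  0111(✓)  1001(✓)  1010(✓)  1011(✓)  1101(✓)  1110(✓)  1111(✓)
size-2^1 implicants → -001(✓)  -011(✓)  -101(✓)  -110(✓)  -111(✓)  0-01(✓)  0-11(✓)  00-1(✓)  000-  01-1(✓)  011-(✓)  1-01(✓)  1-10(✓)  1-11(✓)  10-1(✓)  101-(✓)  11-1(✓)  111-(✓)
size-2^2 implicants → --01(✓)  --11(✓)  -0-1(✓)  -1-1(✓)  -11-  0--1(✓)  1--1(✓)  1-1-
size-2^3 implicants → ---1
Unchecked terms (primes): ---1, -11-, 000-, 1-1-
Minterm coverage:
  m0 ⊆ 000- [E]
  m1 ⊆ ---1,000-
  m3 ⊆ ---1 [E]
  m5 ⊆ ---1 [E]
  m6 ⊆ -11- [E]
  m7 ⊆ ---1,-11-
  m9 ⊆ ---1 [E]
  m10 ⊆ 1-1- [E]
  m11 ⊆ ---1,1-1-
  m13 ⊆ ---1 [E]
  m14 ⊆ -11-,1-1-
E = {---1, -11-, 000-, 1-1-}

4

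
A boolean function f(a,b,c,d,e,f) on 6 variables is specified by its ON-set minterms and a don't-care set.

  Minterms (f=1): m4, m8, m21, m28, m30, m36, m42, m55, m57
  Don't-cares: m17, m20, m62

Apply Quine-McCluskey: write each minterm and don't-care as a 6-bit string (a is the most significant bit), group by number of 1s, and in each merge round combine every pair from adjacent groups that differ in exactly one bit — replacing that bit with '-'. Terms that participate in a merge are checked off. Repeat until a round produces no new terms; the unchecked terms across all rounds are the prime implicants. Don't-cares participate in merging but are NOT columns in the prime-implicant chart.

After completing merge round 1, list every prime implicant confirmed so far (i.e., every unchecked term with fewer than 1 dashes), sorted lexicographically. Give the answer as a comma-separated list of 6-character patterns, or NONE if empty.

001000, 101010, 110111, 111001

[col 0] 000100*, 001000, 010001*, 010100*, 010101*, 011100*, 011110*, 100100*, 101010, 110111, 111001, 111110*
[col 1] -00100, -11110, 0-0100, 01-100, 010-01, 01010-, 0111-0
Prime implicants: -00100, -11110, 0-0100, 001000, 01-100, 010-01, 01010-, 0111-0, 101010, 110111, 111001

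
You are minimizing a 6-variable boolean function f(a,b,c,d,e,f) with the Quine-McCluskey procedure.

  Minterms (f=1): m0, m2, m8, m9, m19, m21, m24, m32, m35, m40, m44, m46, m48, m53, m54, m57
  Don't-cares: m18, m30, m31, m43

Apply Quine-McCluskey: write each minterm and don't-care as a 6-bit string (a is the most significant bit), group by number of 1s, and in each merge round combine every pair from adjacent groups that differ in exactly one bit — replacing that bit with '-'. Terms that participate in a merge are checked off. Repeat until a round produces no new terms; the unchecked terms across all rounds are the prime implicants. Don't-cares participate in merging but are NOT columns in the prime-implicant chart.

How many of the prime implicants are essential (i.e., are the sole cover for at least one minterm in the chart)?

9

Round 0: 000000✓ 000010✓ 001000✓ 001001✓ 010010✓ 010011✓ 010101✓ 011000✓ 011110✓ 011111✓ 100000✓ 100011✓ 101000✓ 101011✓ 101100✓ 101110✓ 110000✓ 110101✓ 110110 111001
Round 1: -00000✓ -01000✓ -10101 0-0010 0-1000 00-000✓ 0000-0 00100- 01001- 01111- 1-0000 10-000✓ 10-011 101-00 1011-0
Round 2: -0-000
PIs = {-0-000, -10101, 0-0010, 0-1000, 0000-0, 00100-, 01001-, 01111-, 1-0000, 10-011, 101-00, 1011-0, 110110, 111001}
Coverage chart:
  m0: -0-000,0000-0
  m2: 0-0010,0000-0
  m8: -0-000,0-1000,00100-
  m9: 00100- ←essential
  m19: 01001- ←essential
  m21: -10101 ←essential
  m24: 0-1000 ←essential
  m32: -0-000,1-0000
  m35: 10-011 ←essential
  m40: -0-000,101-00
  m44: 101-00,1011-0
  m46: 1011-0 ←essential
  m48: 1-0000 ←essential
  m53: -10101 ←essential
  m54: 110110 ←essential
  m57: 111001 ←essential
Essential: -10101, 0-1000, 00100-, 01001-, 1-0000, 10-011, 1011-0, 110110, 111001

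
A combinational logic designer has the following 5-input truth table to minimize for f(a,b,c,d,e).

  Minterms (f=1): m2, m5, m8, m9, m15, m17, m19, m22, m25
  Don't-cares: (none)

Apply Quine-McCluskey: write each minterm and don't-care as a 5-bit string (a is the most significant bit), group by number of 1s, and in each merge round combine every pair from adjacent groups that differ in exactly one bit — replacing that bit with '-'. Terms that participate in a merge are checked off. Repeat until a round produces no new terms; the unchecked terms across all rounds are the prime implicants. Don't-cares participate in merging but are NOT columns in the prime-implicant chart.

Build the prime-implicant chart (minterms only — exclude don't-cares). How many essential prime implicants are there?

Round 0: 00010 00101 01000✓ 01001✓ 01111 10001✓ 10011✓ 10110 11001✓
Round 1: -1001 0100- 1-001 100-1
PIs = {-1001, 00010, 00101, 0100-, 01111, 1-001, 100-1, 10110}
Coverage chart:
  m2: 00010 ←essential
  m5: 00101 ←essential
  m8: 0100- ←essential
  m9: -1001,0100-
  m15: 01111 ←essential
  m17: 1-001,100-1
  m19: 100-1 ←essential
  m22: 10110 ←essential
  m25: -1001,1-001
Essential: 00010, 00101, 0100-, 01111, 100-1, 10110

6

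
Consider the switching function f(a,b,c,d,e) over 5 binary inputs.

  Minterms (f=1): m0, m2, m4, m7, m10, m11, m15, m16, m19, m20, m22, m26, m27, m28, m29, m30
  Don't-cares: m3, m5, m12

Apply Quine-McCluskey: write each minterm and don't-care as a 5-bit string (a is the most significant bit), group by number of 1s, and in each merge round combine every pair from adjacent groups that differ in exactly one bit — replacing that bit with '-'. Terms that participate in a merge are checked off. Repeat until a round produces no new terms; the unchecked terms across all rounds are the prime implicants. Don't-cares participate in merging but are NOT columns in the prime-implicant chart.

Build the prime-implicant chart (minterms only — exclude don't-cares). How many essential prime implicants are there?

size-2^0 implicants → 00000(✓)  00010(✓)  00011(✓)  00100(✓)  00101(✓)  00111(✓)  01010(✓)  01011(✓)  01100(✓)  01111(✓)  10000(✓)  10011(✓)  10100(✓)  10110(✓)  11010(✓)  11011(✓)  11100(✓)  11101(✓)  11110(✓)
size-2^1 implicants → -0000(✓)  -0011(✓)  -0100(✓)  -1010(✓)  -1011(✓)  -1100(✓)  0-010(✓)  0-011(✓)  0-100(✓)  0-111(✓)  00-00(✓)  00-11(✓)  000-0  0001-(✓)  001-1  0010-  01-11(✓)  0101-(✓)  1-011(✓)  1-100(✓)  1-110(✓)  10-00(✓)  101-0(✓)  11-10  1101-(✓)  111-0(✓)  1110-
size-2^2 implicants → --011  --100  -0-00  -101-  0--11  0-01-  1-1-0
Unchecked terms (primes): --011, --100, -0-00, -101-, 0--11, 0-01-, 000-0, 001-1, 0010-, 1-1-0, 11-10, 1110-
Minterm coverage:
  m0 ⊆ -0-00,000-0
  m2 ⊆ 0-01-,000-0
  m4 ⊆ --100,-0-00,0010-
  m7 ⊆ 0--11,001-1
  m10 ⊆ -101-,0-01-
  m11 ⊆ --011,-101-,0--11,0-01-
  m15 ⊆ 0--11 [E]
  m16 ⊆ -0-00 [E]
  m19 ⊆ --011 [E]
  m20 ⊆ --100,-0-00,1-1-0
  m22 ⊆ 1-1-0 [E]
  m26 ⊆ -101-,11-10
  m27 ⊆ --011,-101-
  m28 ⊆ --100,1-1-0,1110-
  m29 ⊆ 1110- [E]
  m30 ⊆ 1-1-0,11-10
E = {--011, -0-00, 0--11, 1-1-0, 1110-}

5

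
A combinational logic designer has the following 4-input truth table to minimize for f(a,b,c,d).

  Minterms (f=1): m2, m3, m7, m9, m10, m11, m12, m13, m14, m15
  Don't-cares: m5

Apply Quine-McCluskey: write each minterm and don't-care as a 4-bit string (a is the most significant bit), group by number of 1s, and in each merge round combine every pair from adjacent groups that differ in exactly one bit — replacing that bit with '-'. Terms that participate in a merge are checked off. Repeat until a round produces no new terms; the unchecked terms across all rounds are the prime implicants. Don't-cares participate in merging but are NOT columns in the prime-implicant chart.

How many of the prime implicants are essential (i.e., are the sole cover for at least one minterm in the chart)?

[col 0] 0010*, 0011*, 0101*, 0111*, 1001*, 1010*, 1011*, 1100*, 1101*, 1110*, 1111*
[col 1] -010*, -011*, -101*, -111*, 0-11*, 001-*, 01-1*, 1-01*, 1-10*, 1-11*, 10-1*, 101-*, 11-0*, 11-1*, 110-*, 111-*
[col 2] --11, -01-, -1-1, 1--1, 1-1-, 11--
Prime implicants: --11, -01-, -1-1, 1--1, 1-1-, 11--
PI chart (minterm → PIs covering it):
  2 | -01-  (sole → essential)
  3 | --11,-01-
  7 | --11,-1-1
  9 | 1--1  (sole → essential)
  10 | -01-,1-1-
  11 | --11,-01-,1--1,1-1-
  12 | 11--  (sole → essential)
  13 | -1-1,1--1,11--
  14 | 1-1-,11--
  15 | --11,-1-1,1--1,1-1-,11--
Essential prime implicants: -01-, 1--1, 11--

3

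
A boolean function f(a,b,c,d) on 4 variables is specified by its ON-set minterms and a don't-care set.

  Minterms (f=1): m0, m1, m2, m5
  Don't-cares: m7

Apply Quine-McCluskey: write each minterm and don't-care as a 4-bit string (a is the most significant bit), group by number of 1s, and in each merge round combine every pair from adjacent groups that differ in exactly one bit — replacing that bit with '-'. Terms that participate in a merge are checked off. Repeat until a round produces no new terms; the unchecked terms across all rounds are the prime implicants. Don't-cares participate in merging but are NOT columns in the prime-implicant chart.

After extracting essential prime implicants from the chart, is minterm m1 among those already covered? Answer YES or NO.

NO

Round 0: 0000✓ 0001✓ 0010✓ 0101✓ 0111✓
Round 1: 0-01 00-0 000- 01-1
PIs = {0-01, 00-0, 000-, 01-1}
Coverage chart:
  m0: 00-0,000-
  m1: 0-01,000-
  m2: 00-0 ←essential
  m5: 0-01,01-1
Essential: 00-0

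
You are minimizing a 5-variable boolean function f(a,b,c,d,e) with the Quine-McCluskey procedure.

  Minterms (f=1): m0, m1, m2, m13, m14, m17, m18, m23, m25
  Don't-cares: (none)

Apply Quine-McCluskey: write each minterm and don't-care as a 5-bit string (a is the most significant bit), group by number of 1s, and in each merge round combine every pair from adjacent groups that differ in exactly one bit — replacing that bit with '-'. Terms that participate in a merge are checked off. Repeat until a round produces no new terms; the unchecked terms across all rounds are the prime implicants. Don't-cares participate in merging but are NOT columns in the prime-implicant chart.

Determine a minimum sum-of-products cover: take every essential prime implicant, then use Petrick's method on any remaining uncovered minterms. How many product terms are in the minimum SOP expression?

[col 0] 00000*, 00001*, 00010*, 01101, 01110, 10001*, 10010*, 10111, 11001*
[col 1] -0001, -0010, 000-0, 0000-, 1-001
Prime implicants: -0001, -0010, 000-0, 0000-, 01101, 01110, 1-001, 10111
PI chart (minterm → PIs covering it):
  0 | 000-0,0000-
  1 | -0001,0000-
  2 | -0010,000-0
  13 | 01101  (sole → essential)
  14 | 01110  (sole → essential)
  17 | -0001,1-001
  18 | -0010  (sole → essential)
  23 | 10111  (sole → essential)
  25 | 1-001  (sole → essential)
Essential prime implicants: -0010, 01101, 01110, 1-001, 10111
Petrick residual → 0000-
Minimum SOP uses 6 PIs: b'c'de' + a'b'c'd' + a'bcd'e + a'bcde' + ac'd'e + ab'cde

6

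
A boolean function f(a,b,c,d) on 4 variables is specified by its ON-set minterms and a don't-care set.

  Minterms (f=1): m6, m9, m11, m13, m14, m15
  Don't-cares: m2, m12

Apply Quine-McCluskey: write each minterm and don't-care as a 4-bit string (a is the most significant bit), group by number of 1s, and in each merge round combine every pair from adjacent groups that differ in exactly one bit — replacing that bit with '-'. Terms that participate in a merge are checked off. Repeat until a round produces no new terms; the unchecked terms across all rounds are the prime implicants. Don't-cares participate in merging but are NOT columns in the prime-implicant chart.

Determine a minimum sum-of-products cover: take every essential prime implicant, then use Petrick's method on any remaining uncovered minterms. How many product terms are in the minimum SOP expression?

2

[col 0] 0010*, 0110*, 1001*, 1011*, 1100*, 1101*, 1110*, 1111*
[col 1] -110, 0-10, 1-01*, 1-11*, 10-1*, 11-0*, 11-1*, 110-*, 111-*
[col 2] 1--1, 11--
Prime implicants: -110, 0-10, 1--1, 11--
PI chart (minterm → PIs covering it):
  6 | -110,0-10
  9 | 1--1  (sole → essential)
  11 | 1--1  (sole → essential)
  13 | 1--1,11--
  14 | -110,11--
  15 | 1--1,11--
Essential prime implicants: 1--1
Petrick residual → -110
Minimum SOP uses 2 PIs: bcd' + ad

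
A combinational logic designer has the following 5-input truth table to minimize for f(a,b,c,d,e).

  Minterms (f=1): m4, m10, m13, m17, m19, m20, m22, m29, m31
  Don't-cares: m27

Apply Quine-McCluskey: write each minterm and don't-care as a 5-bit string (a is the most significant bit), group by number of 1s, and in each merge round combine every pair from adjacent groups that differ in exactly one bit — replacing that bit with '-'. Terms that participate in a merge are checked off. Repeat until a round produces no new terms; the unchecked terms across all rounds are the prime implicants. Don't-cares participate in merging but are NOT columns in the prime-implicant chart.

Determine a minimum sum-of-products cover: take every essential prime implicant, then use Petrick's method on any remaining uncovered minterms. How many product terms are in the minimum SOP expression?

6

Round 0: 00100✓ 01010 01101✓ 10001✓ 10011✓ 10100✓ 10110✓ 11011✓ 11101✓ 11111✓
Round 1: -0100 -1101 1-011 100-1 101-0 11-11 111-1
PIs = {-0100, -1101, 01010, 1-011, 100-1, 101-0, 11-11, 111-1}
Coverage chart:
  m4: -0100 ←essential
  m10: 01010 ←essential
  m13: -1101 ←essential
  m17: 100-1 ←essential
  m19: 1-011,100-1
  m20: -0100,101-0
  m22: 101-0 ←essential
  m29: -1101,111-1
  m31: 11-11,111-1
Essential: -0100, -1101, 01010, 100-1, 101-0
Petrick residual → 11-11
Min cover (6 terms): b'cd'e' + bcd'e + a'bc'de' + ab'c'e + ab'ce' + abde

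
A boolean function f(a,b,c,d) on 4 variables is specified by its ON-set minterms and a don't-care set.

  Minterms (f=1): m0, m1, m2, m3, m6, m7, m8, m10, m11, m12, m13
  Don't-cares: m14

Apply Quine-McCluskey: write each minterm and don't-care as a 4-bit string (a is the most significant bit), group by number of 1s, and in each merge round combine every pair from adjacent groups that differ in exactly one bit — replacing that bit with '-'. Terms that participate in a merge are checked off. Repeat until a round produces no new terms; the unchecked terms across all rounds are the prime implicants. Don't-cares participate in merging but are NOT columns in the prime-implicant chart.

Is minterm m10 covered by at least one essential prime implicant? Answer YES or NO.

[col 0] 0000*, 0001*, 0010*, 0011*, 0110*, 0111*, 1000*, 1010*, 1011*, 1100*, 1101*, 1110*
[col 1] -000*, -010*, -011*, -110*, 0-10*, 0-11*, 00-0*, 00-1*, 000-*, 001-*, 011-*, 1-00*, 1-10*, 10-0*, 101-*, 11-0*, 110-
[col 2] --10, -0-0, -01-, 0-1-, 00--, 1--0
Prime implicants: --10, -0-0, -01-, 0-1-, 00--, 1--0, 110-
PI chart (minterm → PIs covering it):
  0 | -0-0,00--
  1 | 00--  (sole → essential)
  2 | --10,-0-0,-01-,0-1-,00--
  3 | -01-,0-1-,00--
  6 | --10,0-1-
  7 | 0-1-  (sole → essential)
  8 | -0-0,1--0
  10 | --10,-0-0,-01-,1--0
  11 | -01-  (sole → essential)
  12 | 1--0,110-
  13 | 110-  (sole → essential)
Essential prime implicants: -01-, 0-1-, 00--, 110-

YES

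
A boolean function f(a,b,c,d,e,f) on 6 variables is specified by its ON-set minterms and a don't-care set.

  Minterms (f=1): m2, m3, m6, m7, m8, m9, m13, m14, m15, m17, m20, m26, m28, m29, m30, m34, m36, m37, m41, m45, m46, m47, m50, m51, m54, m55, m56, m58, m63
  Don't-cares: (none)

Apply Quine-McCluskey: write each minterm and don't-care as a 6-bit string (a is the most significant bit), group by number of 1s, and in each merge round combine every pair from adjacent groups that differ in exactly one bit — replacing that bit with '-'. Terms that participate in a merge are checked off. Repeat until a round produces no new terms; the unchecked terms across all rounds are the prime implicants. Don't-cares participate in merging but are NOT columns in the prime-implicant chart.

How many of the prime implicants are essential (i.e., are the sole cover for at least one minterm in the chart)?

size-2^0 implicants → 000010(✓)  000011(✓)  000110(✓)  000111(✓)  001000(✓)  001001(✓)  001101(✓)  001110(✓)  001111(✓)  010001  010100(✓)  011010(✓)  011100(✓)  011101(✓)  011110(✓)  100010(✓)  100100(✓)  100101(✓)  101001(✓)  101101(✓)  101110(✓)  101111(✓)  110010(✓)  110011(✓)  110110(✓)  110111(✓)  111000(✓)  111010(✓)  111111(✓)
size-2^1 implicants → -00010  -01001(✓)  -01101(✓)  -01110(✓)  -01111(✓)  -11010  0-1101  0-1110  00-110(✓)  00-111(✓)  000-10(✓)  000-11(✓)  00001-(✓)  00011-(✓)  001-01(✓)  00100-  0011-1(✓)  00111-(✓)  01-100  011-10  0111-0  01110-  1-0010  1-1111  10-101  10010-  101-01(✓)  1011-1(✓)  10111-(✓)  11-010  11-111  110-10(✓)  110-11(✓)  11001-(✓)  11011-(✓)  1110-0
size-2^2 implicants → -01-01  -011-1  -0111-  00-11-  000-1-  110-1-
Unchecked terms (primes): -00010, -01-01, -011-1, -0111-, -11010, 0-1101, 0-1110, 00-11-, 000-1-, 00100-, 01-100, 010001, 011-10, 0111-0, 01110-, 1-0010, 1-1111, 10-101, 10010-, 11-010, 11-111, 110-1-, 1110-0
Minterm coverage:
  m2 ⊆ -00010,000-1-
  m3 ⊆ 000-1- [E]
  m6 ⊆ 00-11-,000-1-
  m7 ⊆ 00-11-,000-1-
  m8 ⊆ 00100- [E]
  m9 ⊆ -01-01,00100-
  m13 ⊆ -01-01,-011-1,0-1101
  m14 ⊆ -0111-,0-1110,00-11-
  m15 ⊆ -011-1,-0111-,00-11-
  m17 ⊆ 010001 [E]
  m20 ⊆ 01-100 [E]
  m26 ⊆ -11010,011-10
  m28 ⊆ 01-100,0111-0,01110-
  m29 ⊆ 0-1101,01110-
  m30 ⊆ 0-1110,011-10,0111-0
  m34 ⊆ -00010,1-0010
  m36 ⊆ 10010- [E]
  m37 ⊆ 10-101,10010-
  m41 ⊆ -01-01 [E]
  m45 ⊆ -01-01,-011-1,10-101
  m46 ⊆ -0111- [E]
  m47 ⊆ -011-1,-0111-,1-1111
  m50 ⊆ 1-0010,11-010,110-1-
  m51 ⊆ 110-1- [E]
  m54 ⊆ 110-1- [E]
  m55 ⊆ 11-111,110-1-
  m56 ⊆ 1110-0 [E]
  m58 ⊆ -11010,11-010,1110-0
  m63 ⊆ 1-1111,11-111
E = {-01-01, -0111-, 000-1-, 00100-, 01-100, 010001, 10010-, 110-1-, 1110-0}

9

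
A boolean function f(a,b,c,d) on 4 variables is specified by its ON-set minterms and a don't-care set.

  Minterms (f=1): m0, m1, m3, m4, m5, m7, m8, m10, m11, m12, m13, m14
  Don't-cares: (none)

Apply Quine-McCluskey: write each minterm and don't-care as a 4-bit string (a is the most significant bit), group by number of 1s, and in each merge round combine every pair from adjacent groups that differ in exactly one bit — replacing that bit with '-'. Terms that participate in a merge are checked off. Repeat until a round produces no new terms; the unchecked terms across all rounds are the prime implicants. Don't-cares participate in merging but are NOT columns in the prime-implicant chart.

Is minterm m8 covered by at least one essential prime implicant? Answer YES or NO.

YES

[col 0] 0000*, 0001*, 0011*, 0100*, 0101*, 0111*, 1000*, 1010*, 1011*, 1100*, 1101*, 1110*
[col 1] -000*, -011, -100*, -101*, 0-00*, 0-01*, 0-11*, 00-1*, 000-*, 01-1*, 010-*, 1-00*, 1-10*, 10-0*, 101-, 11-0*, 110-*
[col 2] --00, -10-, 0--1, 0-0-, 1--0
Prime implicants: --00, -011, -10-, 0--1, 0-0-, 1--0, 101-
PI chart (minterm → PIs covering it):
  0 | --00,0-0-
  1 | 0--1,0-0-
  3 | -011,0--1
  4 | --00,-10-,0-0-
  5 | -10-,0--1,0-0-
  7 | 0--1  (sole → essential)
  8 | --00,1--0
  10 | 1--0,101-
  11 | -011,101-
  12 | --00,-10-,1--0
  13 | -10-  (sole → essential)
  14 | 1--0  (sole → essential)
Essential prime implicants: -10-, 0--1, 1--0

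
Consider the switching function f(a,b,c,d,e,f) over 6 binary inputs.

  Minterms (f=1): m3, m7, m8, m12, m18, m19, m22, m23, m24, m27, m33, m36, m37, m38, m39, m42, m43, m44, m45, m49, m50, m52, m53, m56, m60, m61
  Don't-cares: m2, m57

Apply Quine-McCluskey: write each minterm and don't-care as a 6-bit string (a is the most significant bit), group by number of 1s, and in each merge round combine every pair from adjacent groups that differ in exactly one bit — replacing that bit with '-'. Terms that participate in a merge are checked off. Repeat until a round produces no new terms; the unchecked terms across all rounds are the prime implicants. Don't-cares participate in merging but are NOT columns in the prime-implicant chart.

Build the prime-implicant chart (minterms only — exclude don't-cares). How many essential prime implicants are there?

7

Round 0: 000010✓ 000011✓ 000111✓ 001000✓ 001100✓ 010010✓ 010011✓ 010110✓ 010111✓ 011000✓ 011011✓ 100001✓ 100100✓ 100101✓ 100110✓ 100111✓ 101010✓ 101011✓ 101100✓ 101101✓ 110001✓ 110010✓ 110100✓ 110101✓ 111000✓ 111001✓ 111100✓ 111101✓
Round 1: -00111 -01100 -10010 -11000 0-0010✓ 0-0011✓ 0-0111✓ 0-1000 000-11✓ 00001-✓ 001-00 01-011 010-10✓ 010-11✓ 01001-✓ 01011-✓ 1-0001✓ 1-0100✓ 1-0101✓ 1-1100✓ 1-1101✓ 10-100✓ 10-101✓ 100-01✓ 1001-0✓ 1001-1✓ 10010-✓ 10011-✓ 10101- 10110-✓ 11-001✓ 11-100✓ 11-101✓ 110-01✓ 11010-✓ 111-00✓ 111-01✓ 11100-✓ 11110-✓
Round 2: 0-0-11 0-001- 010-1- 1--100✓ 1--101✓ 1-0-01 1-010-✓ 1-110-✓ 10-10-✓ 1001-- 11--01 11-10-✓ 111-0-
Round 3: 1--10-
PIs = {-00111, -01100, -10010, -11000, 0-0-11, 0-001-, 0-1000, 001-00, 01-011, 010-1-, 1--10-, 1-0-01, 1001--, 10101-, 11--01, 111-0-}
Coverage chart:
  m3: 0-0-11,0-001-
  m7: -00111,0-0-11
  m8: 0-1000,001-00
  m12: -01100,001-00
  m18: -10010,0-001-,010-1-
  m19: 0-0-11,0-001-,01-011,010-1-
  m22: 010-1- ←essential
  m23: 0-0-11,010-1-
  m24: -11000,0-1000
  m27: 01-011 ←essential
  m33: 1-0-01 ←essential
  m36: 1--10-,1001--
  m37: 1--10-,1-0-01,1001--
  m38: 1001-- ←essential
  m39: -00111,1001--
  m42: 10101- ←essential
  m43: 10101- ←essential
  m44: -01100,1--10-
  m45: 1--10- ←essential
  m49: 1-0-01,11--01
  m50: -10010 ←essential
  m52: 1--10- ←essential
  m53: 1--10-,1-0-01,11--01
  m56: -11000,111-0-
  m60: 1--10-,111-0-
  m61: 1--10-,11--01,111-0-
Essential: -10010, 01-011, 010-1-, 1--10-, 1-0-01, 1001--, 10101-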